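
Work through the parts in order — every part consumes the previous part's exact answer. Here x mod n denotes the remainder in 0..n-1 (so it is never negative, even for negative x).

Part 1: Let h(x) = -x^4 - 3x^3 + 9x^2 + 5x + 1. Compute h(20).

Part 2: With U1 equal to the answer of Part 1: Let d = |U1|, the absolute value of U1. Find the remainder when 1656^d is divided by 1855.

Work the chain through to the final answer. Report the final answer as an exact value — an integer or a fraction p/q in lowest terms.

646

Part 1: -1*(20)^4 - 3*(20)^3 + 9*(20)^2 + 5*(20)^1 + 1 = (-160000) + (-24000) + (3600) + (100) + (1) = -180299; answer -180299
Part 2: U1 = -180299; d = 180299; squarings mod 1855: 1656^1=1656, 1656^2=646, 1656^4=1796, 1656^8=1626, 1656^16=501, 1656^32=576, 1656^64=1586, 1656^128=16, 1656^256=256, 1656^512=611, 1656^1024=466, 1656^2048=121, 1656^4096=1656, 1656^8192=646, 1656^16384=1796, 1656^32768=1626, 1656^65536=501, 1656^131072=576; 1656^180299 = 1656^1 * 1656^2 * 1656^8 * 1656^64 * 1656^16384 * 1656^32768 * 1656^131072 = 646 (mod 1855); answer 646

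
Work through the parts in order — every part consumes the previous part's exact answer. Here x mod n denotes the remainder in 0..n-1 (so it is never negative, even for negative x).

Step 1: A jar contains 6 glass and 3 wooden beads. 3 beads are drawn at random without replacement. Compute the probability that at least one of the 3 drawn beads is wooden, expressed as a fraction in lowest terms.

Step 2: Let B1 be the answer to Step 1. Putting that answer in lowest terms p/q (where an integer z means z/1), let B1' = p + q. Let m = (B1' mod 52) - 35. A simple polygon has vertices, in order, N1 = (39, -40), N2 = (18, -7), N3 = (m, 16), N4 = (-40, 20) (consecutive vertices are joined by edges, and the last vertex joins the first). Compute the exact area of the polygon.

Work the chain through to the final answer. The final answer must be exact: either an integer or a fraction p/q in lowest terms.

Step 1: total draws C(9,3) = 84; complement C(6,3) = 20; favorable 84 - 20 = 64; P = 16/21; answer 16/21
Step 2: B1 = 16/21; threaded value p + q = 37; m = 2; cross terms: (39*-7 - 18*-40)=447, (18*16 - 2*-7)=302, (2*20 - -40*16)=680, (-40*-40 - 39*20)=820; twice the area = |2249| = 2249; area = 2249/2; answer 2249/2

2249/2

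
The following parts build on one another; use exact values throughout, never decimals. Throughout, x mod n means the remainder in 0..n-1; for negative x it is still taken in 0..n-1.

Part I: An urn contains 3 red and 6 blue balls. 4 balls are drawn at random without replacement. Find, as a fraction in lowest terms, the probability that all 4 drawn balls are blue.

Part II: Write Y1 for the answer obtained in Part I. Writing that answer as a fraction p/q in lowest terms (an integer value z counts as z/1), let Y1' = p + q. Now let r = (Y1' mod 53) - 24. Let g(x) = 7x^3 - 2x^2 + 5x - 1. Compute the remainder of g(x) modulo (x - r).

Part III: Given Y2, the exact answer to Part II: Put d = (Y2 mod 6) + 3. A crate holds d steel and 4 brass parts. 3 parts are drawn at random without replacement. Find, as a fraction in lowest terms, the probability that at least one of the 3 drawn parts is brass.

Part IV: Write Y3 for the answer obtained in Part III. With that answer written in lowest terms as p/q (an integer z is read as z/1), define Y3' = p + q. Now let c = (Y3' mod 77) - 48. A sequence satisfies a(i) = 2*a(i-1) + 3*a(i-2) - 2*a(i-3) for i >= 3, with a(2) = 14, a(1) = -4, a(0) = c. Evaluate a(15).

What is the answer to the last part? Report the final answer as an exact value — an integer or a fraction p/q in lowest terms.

Part I: total draws C(9,4) = 126; favorable C(6,4) = 15; P = 5/42; answer 5/42
Part II: Y1 = 5/42; threaded value p + q = 47; r = 23; remainder = value at the root: 7*(23)^3 - 2*(23)^2 + 5*(23)^1 - 1 = (85169) + (-1058) + (115) + (-1) = 84225; answer 84225
Part III: Y2 = 84225; d = 6; total draws C(10,3) = 120; complement C(6,3) = 20; favorable 120 - 20 = 100; P = 5/6; answer 5/6
Part IV: Y3 = 5/6; threaded value p + q = 11; c = -37; a(3) = 2*(14) + 3*(-4) - 2*(-37) = 90; iterating: a(3)=90, a(4)=230, a(5)=702, a(6)=1914, a(7)=5474, a(8)=15286, a(9)=43166, a(10)=121242, a(11)=341410, a(12)=960214, a(13)=2702174, a(14)=7602170, a(15)=21390434; answer 21390434

21390434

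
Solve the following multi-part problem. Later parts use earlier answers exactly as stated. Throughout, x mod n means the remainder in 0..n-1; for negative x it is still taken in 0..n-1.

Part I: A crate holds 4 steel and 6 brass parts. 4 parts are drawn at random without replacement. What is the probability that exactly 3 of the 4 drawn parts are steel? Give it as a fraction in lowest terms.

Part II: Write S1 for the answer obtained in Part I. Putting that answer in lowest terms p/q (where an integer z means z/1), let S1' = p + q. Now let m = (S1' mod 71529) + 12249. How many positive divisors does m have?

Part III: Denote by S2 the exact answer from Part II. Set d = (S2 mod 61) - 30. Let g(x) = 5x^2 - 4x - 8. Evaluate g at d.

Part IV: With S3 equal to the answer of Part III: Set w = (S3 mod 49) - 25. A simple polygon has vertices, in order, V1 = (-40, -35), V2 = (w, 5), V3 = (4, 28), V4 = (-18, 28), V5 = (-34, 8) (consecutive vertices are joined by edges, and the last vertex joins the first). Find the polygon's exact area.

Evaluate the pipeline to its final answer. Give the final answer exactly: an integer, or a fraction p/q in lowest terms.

Part I: total draws C(10,4) = 210; favorable C(4,3)*C(6,1) = 24; P = 4/35; answer 4/35
Part II: S1 = 4/35; threaded value p + q = 39; m = 12288; 12288 = 2^12 * 3; number of divisors = (12+1) * (1+1) = 26; answer 26
Part III: S2 = 26; d = -4; 5*(-4)^2 - 4*(-4)^1 - 8 = (80) + (16) + (-8) = 88; answer 88
Part IV: S3 = 88; w = 14; cross terms: (-40*5 - 14*-35)=290, (14*28 - 4*5)=372, (4*28 - -18*28)=616, (-18*8 - -34*28)=808, (-34*-35 - -40*8)=1510; twice the area = |3596| = 3596; area = 1798; answer 1798

1798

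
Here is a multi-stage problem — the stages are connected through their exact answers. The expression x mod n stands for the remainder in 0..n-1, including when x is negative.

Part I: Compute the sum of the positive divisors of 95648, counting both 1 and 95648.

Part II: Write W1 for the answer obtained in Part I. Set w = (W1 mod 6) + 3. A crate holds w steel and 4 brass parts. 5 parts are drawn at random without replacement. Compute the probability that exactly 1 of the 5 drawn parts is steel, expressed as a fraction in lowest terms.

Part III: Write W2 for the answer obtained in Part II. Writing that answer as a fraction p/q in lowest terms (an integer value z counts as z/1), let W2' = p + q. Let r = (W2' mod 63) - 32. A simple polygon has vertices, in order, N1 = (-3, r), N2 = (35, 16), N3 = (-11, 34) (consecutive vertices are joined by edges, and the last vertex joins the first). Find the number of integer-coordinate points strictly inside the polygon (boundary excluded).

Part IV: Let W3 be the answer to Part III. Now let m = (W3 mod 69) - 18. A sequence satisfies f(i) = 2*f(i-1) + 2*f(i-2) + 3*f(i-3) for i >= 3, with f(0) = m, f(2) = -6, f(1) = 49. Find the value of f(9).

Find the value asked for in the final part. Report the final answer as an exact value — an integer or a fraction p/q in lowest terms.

Part I: 95648 = 2^5 * 7^2 * 61; sigma = (1 + 2 + 4 + 8 + 16 + 32) * (1 + 7 + 49) * (1 + 61) = 63 * 57 * 62 = 222642; answer 222642
Part II: W1 = 222642; w = 3; total draws C(7,5) = 21; favorable C(3,1)*C(4,4) = 3; P = 1/7; answer 1/7
Part III: W2 = 1/7; threaded value p + q = 8; r = -24; cross terms: (-3*16 - 35*-24)=792, (35*34 - -11*16)=1366, (-11*-24 - -3*34)=366; twice the area = |2524| = 2524; area = 1262; boundary points = 2 + 2 + 2 = 6; strictly interior points = area - boundary/2 + 1 = 1260; answer 1260
Part IV: W3 = 1260; m = 0; f(3) = 2*(-6) + 2*(49) + 3*(0) = 86; iterating: f(3)=86, f(4)=307, f(5)=768, f(6)=2408, f(7)=7273, f(8)=21666, f(9)=65102; answer 65102

65102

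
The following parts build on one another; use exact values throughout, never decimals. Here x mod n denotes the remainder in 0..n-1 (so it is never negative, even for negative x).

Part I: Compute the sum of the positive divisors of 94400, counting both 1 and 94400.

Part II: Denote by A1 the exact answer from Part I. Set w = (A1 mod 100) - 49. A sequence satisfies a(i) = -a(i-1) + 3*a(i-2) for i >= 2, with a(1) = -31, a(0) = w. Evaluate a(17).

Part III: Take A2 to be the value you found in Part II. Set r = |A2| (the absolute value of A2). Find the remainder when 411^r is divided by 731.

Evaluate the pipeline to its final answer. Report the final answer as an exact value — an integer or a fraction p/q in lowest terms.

574

Part I: 94400 = 2^6 * 5^2 * 59; sigma = (1 + 2 + 4 + 8 + 16 + 32 + 64) * (1 + 5 + 25) * (1 + 59) = 127 * 31 * 60 = 236220; answer 236220
Part II: A1 = 236220; w = -29; a(2) = -1*(-31) + 3*(-29) = -56; iterating: a(2)=-56, a(3)=-37, a(4)=-131, a(5)=20, a(6)=-413, a(7)=473, a(8)=-1712, a(9)=3131, a(10)=-8267, a(11)=17660, a(12)=-42461, a(13)=95441, a(14)=-222824, a(15)=509147, a(16)=-1177619, a(17)=2705060; answer 2705060
Part III: A2 = 2705060; r = 2705060; squarings mod 731: 411^1=411, 411^2=60, 411^4=676, 411^8=101, 411^16=698, 411^32=358, 411^64=239, 411^128=103, 411^256=375, 411^512=273, 411^1024=698, 411^2048=358, 411^4096=239, 411^8192=103, 411^16384=375, 411^32768=273, 411^65536=698, 411^131072=358, 411^262144=239, 411^524288=103, 411^1048576=375, 411^2097152=273; 411^2705060 = 411^4 * 411^32 * 411^128 * 411^512 * 411^1024 * 411^16384 * 411^65536 * 411^524288 * 411^2097152 = 574 (mod 731); answer 574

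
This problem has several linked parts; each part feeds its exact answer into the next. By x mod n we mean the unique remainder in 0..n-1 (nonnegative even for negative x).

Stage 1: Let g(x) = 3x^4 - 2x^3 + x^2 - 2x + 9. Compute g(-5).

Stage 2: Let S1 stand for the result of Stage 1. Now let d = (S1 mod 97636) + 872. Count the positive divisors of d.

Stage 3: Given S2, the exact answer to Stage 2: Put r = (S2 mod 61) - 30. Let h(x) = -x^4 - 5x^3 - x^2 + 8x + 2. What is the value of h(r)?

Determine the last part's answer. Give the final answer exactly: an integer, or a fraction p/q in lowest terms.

-505902

Stage 1: 3*(-5)^4 - 2*(-5)^3 + 1*(-5)^2 - 2*(-5)^1 + 9 = (1875) + (250) + (25) + (10) + (9) = 2169; answer 2169
Stage 2: S1 = 2169; d = 3041; 3041 is prime, so its only divisors are 1 and 3041; count = 2; answer 2
Stage 3: S2 = 2; r = -28; -1*(-28)^4 - 5*(-28)^3 - 1*(-28)^2 + 8*(-28)^1 + 2 = (-614656) + (109760) + (-784) + (-224) + (2) = -505902; answer -505902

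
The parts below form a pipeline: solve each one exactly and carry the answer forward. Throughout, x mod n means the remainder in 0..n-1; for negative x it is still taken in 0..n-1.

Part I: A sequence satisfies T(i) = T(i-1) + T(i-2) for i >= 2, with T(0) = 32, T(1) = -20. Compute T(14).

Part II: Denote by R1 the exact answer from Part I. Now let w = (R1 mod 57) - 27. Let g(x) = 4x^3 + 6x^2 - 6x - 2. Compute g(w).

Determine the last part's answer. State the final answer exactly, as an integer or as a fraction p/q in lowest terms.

142

Part I: T(2) = 1*(-20) + 1*(32) = 12; iterating: T(2)=12, T(3)=-8, T(4)=4, T(5)=-4, T(6)=0, T(7)=-4, T(8)=-4, T(9)=-8, T(10)=-12, T(11)=-20, T(12)=-32, T(13)=-52, T(14)=-84; answer -84
Part II: R1 = -84; w = 3; 4*(3)^3 + 6*(3)^2 - 6*(3)^1 - 2 = (108) + (54) + (-18) + (-2) = 142; answer 142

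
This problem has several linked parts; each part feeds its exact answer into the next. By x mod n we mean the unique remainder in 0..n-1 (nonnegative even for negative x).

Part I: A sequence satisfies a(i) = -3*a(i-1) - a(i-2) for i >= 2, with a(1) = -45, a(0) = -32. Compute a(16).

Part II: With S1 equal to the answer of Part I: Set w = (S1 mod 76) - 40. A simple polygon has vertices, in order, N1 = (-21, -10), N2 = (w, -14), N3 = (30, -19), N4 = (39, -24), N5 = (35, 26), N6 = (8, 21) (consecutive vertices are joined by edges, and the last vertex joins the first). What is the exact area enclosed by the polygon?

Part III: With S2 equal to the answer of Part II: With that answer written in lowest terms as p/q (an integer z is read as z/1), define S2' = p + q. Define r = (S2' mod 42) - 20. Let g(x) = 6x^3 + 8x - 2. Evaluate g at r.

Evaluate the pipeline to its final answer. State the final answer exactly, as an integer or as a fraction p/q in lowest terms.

8072

Part I: a(2) = -3*(-45) - 1*(-32) = 167; iterating: a(2)=167, a(3)=-456, a(4)=1201, a(5)=-3147, a(6)=8240, a(7)=-21573, a(8)=56479, a(9)=-147864, a(10)=387113, a(11)=-1013475, a(12)=2653312, a(13)=-6946461, a(14)=18186071, a(15)=-47611752, a(16)=124649185; answer 124649185
Part II: S1 = 124649185; w = 25; cross terms: (-21*-14 - 25*-10)=544, (25*-19 - 30*-14)=-55, (30*-24 - 39*-19)=21, (39*26 - 35*-24)=1854, (35*21 - 8*26)=527, (8*-10 - -21*21)=361; twice the area = |3252| = 3252; area = 1626; answer 1626
Part III: S2 = 1626; threaded value p + q = 1627; r = 11; 6*(11)^3 + 8*(11)^1 - 2 = (7986) + (88) + (-2) = 8072; answer 8072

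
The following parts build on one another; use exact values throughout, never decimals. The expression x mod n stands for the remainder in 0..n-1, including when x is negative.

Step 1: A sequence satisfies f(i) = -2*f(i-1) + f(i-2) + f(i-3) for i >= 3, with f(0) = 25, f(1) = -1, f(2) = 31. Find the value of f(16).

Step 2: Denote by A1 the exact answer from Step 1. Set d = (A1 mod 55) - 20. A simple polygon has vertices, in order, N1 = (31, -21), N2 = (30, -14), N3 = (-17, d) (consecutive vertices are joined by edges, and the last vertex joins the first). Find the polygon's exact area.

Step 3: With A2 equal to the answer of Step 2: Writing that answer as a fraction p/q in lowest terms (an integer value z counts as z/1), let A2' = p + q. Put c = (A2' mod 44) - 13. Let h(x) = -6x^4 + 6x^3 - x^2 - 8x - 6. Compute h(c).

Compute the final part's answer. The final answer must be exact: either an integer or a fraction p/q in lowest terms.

-1206

Step 1: f(3) = -2*(31) + 1*(-1) + 1*(25) = -38; iterating: f(3)=-38, f(4)=106, f(5)=-219, f(6)=506, f(7)=-1125, f(8)=2537, f(9)=-5693, f(10)=12798, f(11)=-28752, f(12)=64609, f(13)=-145172, f(14)=326201, f(15)=-732965, f(16)=1646959; answer 1646959
Step 2: A1 = 1646959; d = 19; cross terms: (31*-14 - 30*-21)=196, (30*19 - -17*-14)=332, (-17*-21 - 31*19)=-232; twice the area = |296| = 296; area = 148; answer 148
Step 3: A2 = 148; threaded value p + q = 149; c = 4; -6*(4)^4 + 6*(4)^3 - 1*(4)^2 - 8*(4)^1 - 6 = (-1536) + (384) + (-16) + (-32) + (-6) = -1206; answer -1206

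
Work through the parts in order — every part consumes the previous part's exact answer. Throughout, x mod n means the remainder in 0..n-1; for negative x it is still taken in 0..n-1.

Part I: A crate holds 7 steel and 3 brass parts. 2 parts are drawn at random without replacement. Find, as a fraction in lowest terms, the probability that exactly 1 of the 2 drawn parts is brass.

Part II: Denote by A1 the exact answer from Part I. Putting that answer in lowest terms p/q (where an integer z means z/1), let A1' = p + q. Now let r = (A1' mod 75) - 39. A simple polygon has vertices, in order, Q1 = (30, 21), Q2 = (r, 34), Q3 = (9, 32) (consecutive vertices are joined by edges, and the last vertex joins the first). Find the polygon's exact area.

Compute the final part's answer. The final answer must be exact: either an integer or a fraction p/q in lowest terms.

Part I: total draws C(10,2) = 45; favorable C(3,1)*C(7,1) = 21; P = 7/15; answer 7/15
Part II: A1 = 7/15; threaded value p + q = 22; r = -17; cross terms: (30*34 - -17*21)=1377, (-17*32 - 9*34)=-850, (9*21 - 30*32)=-771; twice the area = |-244| = 244; area = 122; answer 122

122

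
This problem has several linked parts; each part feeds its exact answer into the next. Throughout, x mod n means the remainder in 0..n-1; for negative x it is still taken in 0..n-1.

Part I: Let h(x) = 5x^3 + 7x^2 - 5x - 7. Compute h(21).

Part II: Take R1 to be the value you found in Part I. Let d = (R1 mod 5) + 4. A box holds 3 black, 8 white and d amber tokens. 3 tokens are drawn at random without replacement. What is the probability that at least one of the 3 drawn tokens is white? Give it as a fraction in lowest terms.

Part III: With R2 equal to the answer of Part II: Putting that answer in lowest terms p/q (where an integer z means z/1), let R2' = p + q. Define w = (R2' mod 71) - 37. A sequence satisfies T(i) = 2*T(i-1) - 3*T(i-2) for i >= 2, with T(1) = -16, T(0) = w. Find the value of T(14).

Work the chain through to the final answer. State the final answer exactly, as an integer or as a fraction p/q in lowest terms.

-22604

Part I: 5*(21)^3 + 7*(21)^2 - 5*(21)^1 - 7 = (46305) + (3087) + (-105) + (-7) = 49280; answer 49280
Part II: R1 = 49280; d = 4; total draws C(15,3) = 455; complement C(7,3) = 35; favorable 455 - 35 = 420; P = 12/13; answer 12/13
Part III: R2 = 12/13; threaded value p + q = 25; w = -12; T(2) = 2*(-16) - 3*(-12) = 4; iterating: T(2)=4, T(3)=56, T(4)=100, T(5)=32, T(6)=-236, T(7)=-568, T(8)=-428, T(9)=848, T(10)=2980, T(11)=3416, T(12)=-2108, T(13)=-14464, T(14)=-22604; answer -22604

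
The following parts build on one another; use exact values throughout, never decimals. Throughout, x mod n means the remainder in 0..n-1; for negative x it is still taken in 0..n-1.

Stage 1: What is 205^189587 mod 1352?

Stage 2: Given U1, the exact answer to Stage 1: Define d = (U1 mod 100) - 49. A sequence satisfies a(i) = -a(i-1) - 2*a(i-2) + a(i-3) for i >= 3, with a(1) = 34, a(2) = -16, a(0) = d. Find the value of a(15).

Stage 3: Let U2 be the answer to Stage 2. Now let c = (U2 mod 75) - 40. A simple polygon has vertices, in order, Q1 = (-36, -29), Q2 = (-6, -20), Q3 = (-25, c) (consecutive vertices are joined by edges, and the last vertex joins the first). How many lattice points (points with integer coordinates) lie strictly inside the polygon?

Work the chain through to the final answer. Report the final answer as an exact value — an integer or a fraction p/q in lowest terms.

Stage 1: squarings mod 1352: 205^1=205, 205^2=113, 205^4=601, 205^8=217, 205^16=1121, 205^32=633, 205^64=497, 205^128=945, 205^256=705, 205^512=841, 205^1024=185, 205^2048=425, 205^4096=809, 205^8192=113, 205^16384=601, 205^32768=217, 205^65536=1121, 205^131072=633; 205^189587 = 205^1 * 205^2 * 205^16 * 205^128 * 205^1024 * 205^8192 * 205^16384 * 205^32768 * 205^131072 = 797 (mod 1352); answer 797
Stage 2: U1 = 797; d = 48; a(3) = -1*(-16) - 2*(34) + 1*(48) = -4; iterating: a(3)=-4, a(4)=70, a(5)=-78, a(6)=-66, a(7)=292, a(8)=-238, a(9)=-412, a(10)=1180, a(11)=-594, a(12)=-2178, a(13)=4546, a(14)=-784, a(15)=-10486; answer -10486
Stage 3: U2 = -10486; c = -26; cross terms: (-36*-20 - -6*-29)=546, (-6*-26 - -25*-20)=-344, (-25*-29 - -36*-26)=-211; twice the area = |-9| = 9; area = 9/2; boundary points = 3 + 1 + 1 = 5; strictly interior points = area - boundary/2 + 1 = 3; answer 3

3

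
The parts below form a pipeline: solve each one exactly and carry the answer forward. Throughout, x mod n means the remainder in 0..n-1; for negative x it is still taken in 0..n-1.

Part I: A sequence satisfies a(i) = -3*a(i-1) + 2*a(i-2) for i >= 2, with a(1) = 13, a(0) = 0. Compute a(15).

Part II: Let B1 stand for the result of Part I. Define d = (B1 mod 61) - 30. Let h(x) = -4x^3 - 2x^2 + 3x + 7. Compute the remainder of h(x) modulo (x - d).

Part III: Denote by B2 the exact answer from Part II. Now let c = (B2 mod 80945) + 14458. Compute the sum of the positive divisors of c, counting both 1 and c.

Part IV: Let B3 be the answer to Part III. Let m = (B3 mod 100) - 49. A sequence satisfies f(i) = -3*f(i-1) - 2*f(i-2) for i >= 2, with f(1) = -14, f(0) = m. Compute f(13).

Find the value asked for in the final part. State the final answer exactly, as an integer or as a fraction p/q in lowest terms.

Part I: a(2) = -3*(13) + 2*(0) = -39; iterating: a(2)=-39, a(3)=143, a(4)=-507, a(5)=1807, a(6)=-6435, a(7)=22919, a(8)=-81627, a(9)=290719, a(10)=-1035411, a(11)=3687671, a(12)=-13133835, a(13)=46776847, a(14)=-166598211, a(15)=593348327; answer 593348327
Part II: B1 = 593348327; d = 16; remainder = value at the root: -4*(16)^3 - 2*(16)^2 + 3*(16)^1 + 7 = (-16384) + (-512) + (48) + (7) = -16841; answer -16841
Part III: B2 = -16841; c = 78562; 78562 = 2 * 11 * 3571; sigma = (1 + 2) * (1 + 11) * (1 + 3571) = 3 * 12 * 3572 = 128592; answer 128592
Part IV: B3 = 128592; m = 43; f(2) = -3*(-14) - 2*(43) = -44; iterating: f(2)=-44, f(3)=160, f(4)=-392, f(5)=856, f(6)=-1784, f(7)=3640, f(8)=-7352, f(9)=14776, f(10)=-29624, f(11)=59320, f(12)=-118712, f(13)=237496; answer 237496

237496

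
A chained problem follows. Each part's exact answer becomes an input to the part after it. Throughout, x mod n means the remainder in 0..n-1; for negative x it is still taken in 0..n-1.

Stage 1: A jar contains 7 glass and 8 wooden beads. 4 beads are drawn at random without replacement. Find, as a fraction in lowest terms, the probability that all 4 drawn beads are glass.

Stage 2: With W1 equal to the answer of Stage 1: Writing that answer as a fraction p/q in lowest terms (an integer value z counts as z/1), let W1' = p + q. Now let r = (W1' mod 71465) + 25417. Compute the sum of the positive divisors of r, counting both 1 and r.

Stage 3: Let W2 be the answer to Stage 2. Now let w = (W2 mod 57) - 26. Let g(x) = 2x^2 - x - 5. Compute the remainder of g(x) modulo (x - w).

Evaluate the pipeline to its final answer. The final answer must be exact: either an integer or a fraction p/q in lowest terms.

Stage 1: total draws C(15,4) = 1365; favorable C(7,4) = 35; P = 1/39; answer 1/39
Stage 2: W1 = 1/39; threaded value p + q = 40; r = 25457; 25457 is prime, so its only divisors are 1 and 25457; sigma = 1 + 25457 = 25458; answer 25458
Stage 3: W2 = 25458; w = 10; remainder = value at the root: 2*(10)^2 - 1*(10)^1 - 5 = (200) + (-10) + (-5) = 185; answer 185

185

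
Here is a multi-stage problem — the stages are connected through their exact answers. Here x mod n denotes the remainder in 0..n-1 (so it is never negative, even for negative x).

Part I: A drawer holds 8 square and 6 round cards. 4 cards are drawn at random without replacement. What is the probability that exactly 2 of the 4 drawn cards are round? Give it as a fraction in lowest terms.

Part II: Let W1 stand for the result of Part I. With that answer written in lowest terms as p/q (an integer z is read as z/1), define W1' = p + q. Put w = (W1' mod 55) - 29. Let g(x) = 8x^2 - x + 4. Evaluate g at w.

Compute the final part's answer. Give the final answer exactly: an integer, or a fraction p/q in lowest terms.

643

Part I: total draws C(14,4) = 1001; favorable C(6,2)*C(8,2) = 420; P = 60/143; answer 60/143
Part II: W1 = 60/143; threaded value p + q = 203; w = 9; 8*(9)^2 - 1*(9)^1 + 4 = (648) + (-9) + (4) = 643; answer 643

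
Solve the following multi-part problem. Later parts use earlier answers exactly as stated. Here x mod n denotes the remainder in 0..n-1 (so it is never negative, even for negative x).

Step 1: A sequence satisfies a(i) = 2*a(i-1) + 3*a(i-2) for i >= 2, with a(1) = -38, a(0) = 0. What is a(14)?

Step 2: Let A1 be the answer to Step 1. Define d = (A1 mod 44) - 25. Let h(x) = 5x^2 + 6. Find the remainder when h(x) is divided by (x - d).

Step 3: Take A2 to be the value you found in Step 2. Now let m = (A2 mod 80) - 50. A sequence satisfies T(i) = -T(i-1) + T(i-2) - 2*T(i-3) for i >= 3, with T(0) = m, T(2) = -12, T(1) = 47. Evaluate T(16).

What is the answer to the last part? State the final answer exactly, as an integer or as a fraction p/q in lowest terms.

-917523

Step 1: a(2) = 2*(-38) + 3*(0) = -76; iterating: a(2)=-76, a(3)=-266, a(4)=-760, a(5)=-2318, a(6)=-6916, a(7)=-20786, a(8)=-62320, a(9)=-186998, a(10)=-560956, a(11)=-1682906, a(12)=-5048680, a(13)=-15146078, a(14)=-45438196; answer -45438196
Step 2: A1 = -45438196; d = 7; remainder = value at the root: 5*(7)^2 + 6 = (245) + (6) = 251; answer 251
Step 3: A2 = 251; m = -39; T(3) = -1*(-12) + 1*(47) - 2*(-39) = 137; iterating: T(3)=137, T(4)=-243, T(5)=404, T(6)=-921, T(7)=1811, T(8)=-3540, T(9)=7193, T(10)=-14355, T(11)=28628, T(12)=-57369, T(13)=114707, T(14)=-229332, T(15)=458777, T(16)=-917523; answer -917523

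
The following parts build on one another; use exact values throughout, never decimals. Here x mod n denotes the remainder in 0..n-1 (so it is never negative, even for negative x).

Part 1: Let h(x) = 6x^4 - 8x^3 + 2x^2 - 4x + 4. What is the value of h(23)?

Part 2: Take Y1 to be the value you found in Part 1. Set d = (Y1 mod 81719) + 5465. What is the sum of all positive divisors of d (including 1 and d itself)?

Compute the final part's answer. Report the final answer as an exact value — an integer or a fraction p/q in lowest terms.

82824

Part 1: 6*(23)^4 - 8*(23)^3 + 2*(23)^2 - 4*(23)^1 + 4 = (1679046) + (-97336) + (1058) + (-92) + (4) = 1582680; answer 1582680
Part 2: Y1 = 1582680; d = 35484; 35484 = 2^2 * 3 * 2957; sigma = (1 + 2 + 4) * (1 + 3) * (1 + 2957) = 7 * 4 * 2958 = 82824; answer 82824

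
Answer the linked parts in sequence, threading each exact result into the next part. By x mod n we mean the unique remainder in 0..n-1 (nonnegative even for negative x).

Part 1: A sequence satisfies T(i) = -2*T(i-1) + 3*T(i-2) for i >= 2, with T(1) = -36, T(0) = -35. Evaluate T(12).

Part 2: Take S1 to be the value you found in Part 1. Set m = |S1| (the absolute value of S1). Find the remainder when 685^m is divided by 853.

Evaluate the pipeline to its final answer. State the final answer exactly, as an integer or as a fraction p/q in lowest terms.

Part 1: T(2) = -2*(-36) + 3*(-35) = -33; iterating: T(2)=-33, T(3)=-42, T(4)=-15, T(5)=-96, T(6)=147, T(7)=-582, T(8)=1605, T(9)=-4956, T(10)=14727, T(11)=-44322, T(12)=132825; answer 132825
Part 2: S1 = 132825; m = 132825; squarings mod 853: 685^1=685, 685^2=75, 685^4=507, 685^8=296, 685^16=610, 685^32=192, 685^64=185, 685^128=105, 685^256=789, 685^512=684, 685^1024=412, 685^2048=850, 685^4096=9, 685^8192=81, 685^16384=590, 685^32768=76, 685^65536=658, 685^131072=493; 685^132825 = 685^1 * 685^8 * 685^16 * 685^64 * 685^128 * 685^512 * 685^1024 * 685^131072 = 681 (mod 853); answer 681

681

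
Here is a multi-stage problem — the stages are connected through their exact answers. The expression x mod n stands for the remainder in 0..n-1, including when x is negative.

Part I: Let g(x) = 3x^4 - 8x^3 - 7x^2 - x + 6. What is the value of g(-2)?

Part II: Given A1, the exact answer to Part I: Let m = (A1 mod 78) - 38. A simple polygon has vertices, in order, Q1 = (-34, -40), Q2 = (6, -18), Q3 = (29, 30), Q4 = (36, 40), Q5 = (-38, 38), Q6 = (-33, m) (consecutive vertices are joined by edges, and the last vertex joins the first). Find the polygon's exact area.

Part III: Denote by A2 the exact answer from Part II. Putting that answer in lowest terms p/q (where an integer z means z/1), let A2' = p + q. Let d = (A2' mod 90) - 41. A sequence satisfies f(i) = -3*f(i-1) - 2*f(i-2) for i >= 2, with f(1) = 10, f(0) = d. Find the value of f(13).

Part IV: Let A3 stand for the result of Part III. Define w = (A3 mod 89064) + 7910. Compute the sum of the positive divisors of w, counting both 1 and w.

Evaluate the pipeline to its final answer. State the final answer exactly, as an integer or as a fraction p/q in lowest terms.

Part I: 3*(-2)^4 - 8*(-2)^3 - 7*(-2)^2 - 1*(-2)^1 + 6 = (48) + (64) + (-28) + (2) + (6) = 92; answer 92
Part II: A1 = 92; m = -24; cross terms: (-34*-18 - 6*-40)=852, (6*30 - 29*-18)=702, (29*40 - 36*30)=80, (36*38 - -38*40)=2888, (-38*-24 - -33*38)=2166, (-33*-40 - -34*-24)=504; twice the area = |7192| = 7192; area = 3596; answer 3596
Part III: A2 = 3596; threaded value p + q = 3597; d = 46; f(2) = -3*(10) - 2*(46) = -122; iterating: f(2)=-122, f(3)=346, f(4)=-794, f(5)=1690, f(6)=-3482, f(7)=7066, f(8)=-14234, f(9)=28570, f(10)=-57242, f(11)=114586, f(12)=-229274, f(13)=458650; answer 458650
Part IV: A3 = 458650; w = 21240; 21240 = 2^3 * 3^2 * 5 * 59; sigma = (1 + 2 + 4 + 8) * (1 + 3 + 9) * (1 + 5) * (1 + 59) = 15 * 13 * 6 * 60 = 70200; answer 70200

70200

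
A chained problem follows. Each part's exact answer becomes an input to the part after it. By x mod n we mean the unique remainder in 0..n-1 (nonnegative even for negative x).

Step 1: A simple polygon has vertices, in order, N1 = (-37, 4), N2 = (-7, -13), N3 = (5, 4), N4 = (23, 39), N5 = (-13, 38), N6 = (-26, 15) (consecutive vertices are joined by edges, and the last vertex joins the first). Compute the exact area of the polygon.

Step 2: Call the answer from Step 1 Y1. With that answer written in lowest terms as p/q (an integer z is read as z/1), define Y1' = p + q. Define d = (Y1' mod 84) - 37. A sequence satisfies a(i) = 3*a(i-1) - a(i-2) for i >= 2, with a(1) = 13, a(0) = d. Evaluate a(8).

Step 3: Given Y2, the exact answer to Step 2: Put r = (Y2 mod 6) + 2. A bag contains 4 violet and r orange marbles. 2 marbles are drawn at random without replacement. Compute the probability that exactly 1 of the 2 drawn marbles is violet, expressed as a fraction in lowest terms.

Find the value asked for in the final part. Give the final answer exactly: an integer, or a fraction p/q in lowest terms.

4/7

Step 1: cross terms: (-37*-13 - -7*4)=509, (-7*4 - 5*-13)=37, (5*39 - 23*4)=103, (23*38 - -13*39)=1381, (-13*15 - -26*38)=793, (-26*4 - -37*15)=451; twice the area = |3274| = 3274; area = 1637; answer 1637
Step 2: Y1 = 1637; threaded value p + q = 1638; d = 5; a(2) = 3*(13) - 1*(5) = 34; iterating: a(2)=34, a(3)=89, a(4)=233, a(5)=610, a(6)=1597, a(7)=4181, a(8)=10946; answer 10946
Step 3: Y2 = 10946; r = 4; total draws C(8,2) = 28; favorable C(4,1)*C(4,1) = 16; P = 4/7; answer 4/7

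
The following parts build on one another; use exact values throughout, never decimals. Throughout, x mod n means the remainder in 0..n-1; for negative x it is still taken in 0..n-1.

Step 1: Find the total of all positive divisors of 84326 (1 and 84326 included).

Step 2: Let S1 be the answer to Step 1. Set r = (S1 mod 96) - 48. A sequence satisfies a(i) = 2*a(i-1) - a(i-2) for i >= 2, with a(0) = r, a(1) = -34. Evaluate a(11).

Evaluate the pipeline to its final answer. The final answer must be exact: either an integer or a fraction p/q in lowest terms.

Step 1: 84326 = 2 * 11 * 3833; sigma = (1 + 2) * (1 + 11) * (1 + 3833) = 3 * 12 * 3834 = 138024; answer 138024
Step 2: S1 = 138024; r = 24; a(2) = 2*(-34) - 1*(24) = -92; iterating: a(2)=-92, a(3)=-150, a(4)=-208, a(5)=-266, a(6)=-324, a(7)=-382, a(8)=-440, a(9)=-498, a(10)=-556, a(11)=-614; answer -614

-614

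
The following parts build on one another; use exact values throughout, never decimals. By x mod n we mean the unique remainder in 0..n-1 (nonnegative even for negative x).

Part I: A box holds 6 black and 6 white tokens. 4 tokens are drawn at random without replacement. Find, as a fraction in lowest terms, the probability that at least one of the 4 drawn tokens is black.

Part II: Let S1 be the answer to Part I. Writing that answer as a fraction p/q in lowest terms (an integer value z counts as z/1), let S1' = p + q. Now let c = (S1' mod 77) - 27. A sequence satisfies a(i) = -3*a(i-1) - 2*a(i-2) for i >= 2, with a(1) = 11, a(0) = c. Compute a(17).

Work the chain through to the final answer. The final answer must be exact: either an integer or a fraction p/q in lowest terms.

6422441

Part I: total draws C(12,4) = 495; complement C(6,4) = 15; favorable 495 - 15 = 480; P = 32/33; answer 32/33
Part II: S1 = 32/33; threaded value p + q = 65; c = 38; a(2) = -3*(11) - 2*(38) = -109; iterating: a(2)=-109, a(3)=305, a(4)=-697, a(5)=1481, a(6)=-3049, a(7)=6185, a(8)=-12457, a(9)=25001, a(10)=-50089, a(11)=100265, a(12)=-200617, a(13)=401321, a(14)=-802729, a(15)=1605545, a(16)=-3211177, a(17)=6422441; answer 6422441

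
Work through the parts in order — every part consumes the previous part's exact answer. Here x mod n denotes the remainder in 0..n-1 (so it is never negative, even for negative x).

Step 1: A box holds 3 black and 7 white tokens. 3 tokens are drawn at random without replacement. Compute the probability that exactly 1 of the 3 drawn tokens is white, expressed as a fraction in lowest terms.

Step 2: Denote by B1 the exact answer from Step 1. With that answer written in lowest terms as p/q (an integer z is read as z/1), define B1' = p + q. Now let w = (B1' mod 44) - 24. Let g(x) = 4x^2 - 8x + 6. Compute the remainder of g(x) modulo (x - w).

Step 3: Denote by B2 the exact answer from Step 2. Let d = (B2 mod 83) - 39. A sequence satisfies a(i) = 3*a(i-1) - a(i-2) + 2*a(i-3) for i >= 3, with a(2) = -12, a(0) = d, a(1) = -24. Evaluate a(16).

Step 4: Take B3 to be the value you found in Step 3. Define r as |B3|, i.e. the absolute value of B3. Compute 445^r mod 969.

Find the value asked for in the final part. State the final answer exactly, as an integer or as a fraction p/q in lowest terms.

676

Step 1: total draws C(10,3) = 120; favorable C(7,1)*C(3,2) = 21; P = 7/40; answer 7/40
Step 2: B1 = 7/40; threaded value p + q = 47; w = -21; remainder = value at the root: 4*(-21)^2 - 8*(-21)^1 + 6 = (1764) + (168) + (6) = 1938; answer 1938
Step 3: B2 = 1938; d = -10; a(3) = 3*(-12) - 1*(-24) + 2*(-10) = -32; iterating: a(3)=-32, a(4)=-132, a(5)=-388, a(6)=-1096, a(7)=-3164, a(8)=-9172, a(9)=-26544, a(10)=-76788, a(11)=-222164, a(12)=-642792, a(13)=-1859788, a(14)=-5380900, a(15)=-15568496, a(16)=-45044164; answer -45044164
Step 4: B3 = -45044164; r = 45044164; squarings mod 969: 445^1=445, 445^2=349, 445^4=676, 445^8=577, 445^16=562, 445^32=919, 445^64=562, 445^128=919, 445^256=562, 445^512=919, 445^1024=562, 445^2048=919, 445^4096=562, 445^8192=919, 445^16384=562, 445^32768=919, 445^65536=562, 445^131072=919, 445^262144=562, 445^524288=919, 445^1048576=562, 445^2097152=919, 445^4194304=562, 445^8388608=919, 445^16777216=562, 445^33554432=919; 445^45044164 = 445^4 * 445^64 * 445^128 * 445^256 * 445^4096 * 445^16384 * 445^65536 * 445^131072 * 445^262144 * 445^524288 * 445^2097152 * 445^8388608 * 445^33554432 = 676 (mod 969); answer 676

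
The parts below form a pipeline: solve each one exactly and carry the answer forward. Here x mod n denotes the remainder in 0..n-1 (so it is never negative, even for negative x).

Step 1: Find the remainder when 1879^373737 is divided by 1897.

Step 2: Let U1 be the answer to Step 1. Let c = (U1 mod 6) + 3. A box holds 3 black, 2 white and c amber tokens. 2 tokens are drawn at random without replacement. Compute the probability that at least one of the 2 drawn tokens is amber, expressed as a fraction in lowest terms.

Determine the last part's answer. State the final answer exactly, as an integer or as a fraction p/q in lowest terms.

28/33

Step 1: squarings mod 1897: 1879^1=1879, 1879^2=324, 1879^4=641, 1879^8=1129, 1879^16=1754, 1879^32=1479, 1879^64=200, 1879^128=163, 1879^256=11, 1879^512=121, 1879^1024=1362, 1879^2048=1675, 1879^4096=1859, 1879^8192=1444, 1879^16384=333, 1879^32768=863, 1879^65536=1145, 1879^131072=198, 1879^262144=1264; 1879^373737 = 1879^1 * 1879^8 * 1879^32 * 1879^64 * 1879^128 * 1879^256 * 1879^512 * 1879^4096 * 1879^8192 * 1879^32768 * 1879^65536 * 1879^262144 = 1546 (mod 1897); answer 1546
Step 2: U1 = 1546; c = 7; total draws C(12,2) = 66; complement C(5,2) = 10; favorable 66 - 10 = 56; P = 28/33; answer 28/33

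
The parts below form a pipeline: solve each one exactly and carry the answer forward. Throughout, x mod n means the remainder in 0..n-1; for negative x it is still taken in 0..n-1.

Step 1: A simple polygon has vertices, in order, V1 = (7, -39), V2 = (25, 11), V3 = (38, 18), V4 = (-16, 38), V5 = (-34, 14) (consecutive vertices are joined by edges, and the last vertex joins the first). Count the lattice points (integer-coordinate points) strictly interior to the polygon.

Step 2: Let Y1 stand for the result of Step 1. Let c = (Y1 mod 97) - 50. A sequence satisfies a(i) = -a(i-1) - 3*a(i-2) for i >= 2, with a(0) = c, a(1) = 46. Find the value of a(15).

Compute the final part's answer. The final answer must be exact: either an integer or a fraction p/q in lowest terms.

Step 1: cross terms: (7*11 - 25*-39)=1052, (25*18 - 38*11)=32, (38*38 - -16*18)=1732, (-16*14 - -34*38)=1068, (-34*-39 - 7*14)=1228; twice the area = |5112| = 5112; area = 2556; boundary points = 2 + 1 + 2 + 6 + 1 = 12; strictly interior points = area - boundary/2 + 1 = 2551; answer 2551
Step 2: Y1 = 2551; c = -21; a(2) = -1*(46) - 3*(-21) = 17; iterating: a(2)=17, a(3)=-155, a(4)=104, a(5)=361, a(6)=-673, a(7)=-410, a(8)=2429, a(9)=-1199, a(10)=-6088, a(11)=9685, a(12)=8579, a(13)=-37634, a(14)=11897, a(15)=101005; answer 101005

101005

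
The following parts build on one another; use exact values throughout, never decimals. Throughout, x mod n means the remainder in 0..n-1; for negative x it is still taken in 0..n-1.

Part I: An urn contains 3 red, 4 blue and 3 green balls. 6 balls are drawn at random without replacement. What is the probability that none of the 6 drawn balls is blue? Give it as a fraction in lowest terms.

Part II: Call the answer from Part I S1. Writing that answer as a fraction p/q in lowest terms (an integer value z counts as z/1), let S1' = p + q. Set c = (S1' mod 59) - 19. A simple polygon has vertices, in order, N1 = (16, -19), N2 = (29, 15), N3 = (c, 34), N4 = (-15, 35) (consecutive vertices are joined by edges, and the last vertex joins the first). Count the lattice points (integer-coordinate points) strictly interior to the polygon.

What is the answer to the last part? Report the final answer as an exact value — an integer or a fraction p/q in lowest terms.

Part I: total draws C(10,6) = 210; favorable C(6,6) = 1; P = 1/210; answer 1/210
Part II: S1 = 1/210; threaded value p + q = 211; c = 15; cross terms: (16*15 - 29*-19)=791, (29*34 - 15*15)=761, (15*35 - -15*34)=1035, (-15*-19 - 16*35)=-275; twice the area = |2312| = 2312; area = 1156; boundary points = 1 + 1 + 1 + 1 = 4; strictly interior points = area - boundary/2 + 1 = 1155; answer 1155

1155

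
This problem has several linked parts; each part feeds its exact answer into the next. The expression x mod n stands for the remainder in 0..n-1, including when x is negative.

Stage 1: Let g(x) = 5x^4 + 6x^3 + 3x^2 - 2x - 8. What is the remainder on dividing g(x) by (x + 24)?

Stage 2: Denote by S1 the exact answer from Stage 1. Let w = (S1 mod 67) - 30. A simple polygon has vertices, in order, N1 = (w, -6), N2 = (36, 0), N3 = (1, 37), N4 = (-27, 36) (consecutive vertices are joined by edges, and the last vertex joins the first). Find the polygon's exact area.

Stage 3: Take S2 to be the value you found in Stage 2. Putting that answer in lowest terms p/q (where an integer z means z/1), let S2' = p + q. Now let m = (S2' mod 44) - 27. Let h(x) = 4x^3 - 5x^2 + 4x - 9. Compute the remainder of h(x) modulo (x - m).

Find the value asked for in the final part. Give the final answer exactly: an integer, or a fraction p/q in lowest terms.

Stage 1: remainder = value at the root: 5*(-24)^4 + 6*(-24)^3 + 3*(-24)^2 - 2*(-24)^1 - 8 = (1658880) + (-82944) + (1728) + (48) + (-8) = 1577704; answer 1577704
Stage 2: S1 = 1577704; w = 25; cross terms: (25*0 - 36*-6)=216, (36*37 - 1*0)=1332, (1*36 - -27*37)=1035, (-27*-6 - 25*36)=-738; twice the area = |1845| = 1845; area = 1845/2; answer 1845/2
Stage 3: S2 = 1845/2; threaded value p + q = 1847; m = 16; remainder = value at the root: 4*(16)^3 - 5*(16)^2 + 4*(16)^1 - 9 = (16384) + (-1280) + (64) + (-9) = 15159; answer 15159

15159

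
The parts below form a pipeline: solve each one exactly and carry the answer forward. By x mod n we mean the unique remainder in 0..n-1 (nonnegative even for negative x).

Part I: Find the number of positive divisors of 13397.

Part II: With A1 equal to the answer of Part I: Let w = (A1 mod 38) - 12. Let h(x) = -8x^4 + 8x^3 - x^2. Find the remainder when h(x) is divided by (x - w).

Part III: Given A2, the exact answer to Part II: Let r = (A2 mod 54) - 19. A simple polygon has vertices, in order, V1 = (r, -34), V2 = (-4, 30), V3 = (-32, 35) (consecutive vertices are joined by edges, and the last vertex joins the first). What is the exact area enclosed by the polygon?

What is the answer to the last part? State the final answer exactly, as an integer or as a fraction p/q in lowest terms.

1727/2

Part I: 13397 is prime, so its only divisors are 1 and 13397; count = 2; answer 2
Part II: A1 = 2; w = -10; remainder = value at the root: -8*(-10)^4 + 8*(-10)^3 - 1*(-10)^2 = (-80000) + (-8000) + (-100) = -88100; answer -88100
Part III: A2 = -88100; r = 9; cross terms: (9*30 - -4*-34)=134, (-4*35 - -32*30)=820, (-32*-34 - 9*35)=773; twice the area = |1727| = 1727; area = 1727/2; answer 1727/2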